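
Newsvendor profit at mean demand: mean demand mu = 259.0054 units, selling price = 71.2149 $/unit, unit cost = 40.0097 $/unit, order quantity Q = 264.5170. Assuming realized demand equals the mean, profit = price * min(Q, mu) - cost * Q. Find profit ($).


Sales at mu = min(264.5170, 259.0054) = 259.0054
Revenue = 71.2149 * 259.0054 = 18445.0437
Total cost = 40.0097 * 264.5170 = 10583.2458
Profit = 18445.0437 - 10583.2458 = 7861.7978

7861.7978 $


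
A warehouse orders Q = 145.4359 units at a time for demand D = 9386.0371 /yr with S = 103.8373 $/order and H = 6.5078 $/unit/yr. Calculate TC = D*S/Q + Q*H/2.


Ordering cost = D*S/Q = 6701.3767
Holding cost = Q*H/2 = 473.2339
TC = 6701.3767 + 473.2339 = 7174.6106

7174.6106 $/yr


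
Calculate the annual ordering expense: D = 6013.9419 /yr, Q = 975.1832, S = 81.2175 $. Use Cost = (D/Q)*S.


Number of orders = D/Q = 6.1670
Cost = 6.1670 * 81.2175 = 500.8672

500.8672 $/yr


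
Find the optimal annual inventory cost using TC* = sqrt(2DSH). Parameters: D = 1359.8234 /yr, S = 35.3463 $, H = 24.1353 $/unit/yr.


2*D*S*H = 2320113.1553
TC* = sqrt(2320113.1553) = 1523.1918

1523.1918 $/yr


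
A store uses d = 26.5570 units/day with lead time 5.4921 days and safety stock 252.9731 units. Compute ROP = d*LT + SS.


d*LT = 26.5570 * 5.4921 = 145.8537
ROP = 145.8537 + 252.9731 = 398.8268

398.8268 units


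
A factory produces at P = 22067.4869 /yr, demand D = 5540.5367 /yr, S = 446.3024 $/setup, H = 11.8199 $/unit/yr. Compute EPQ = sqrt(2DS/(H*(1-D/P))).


1 - D/P = 1 - 0.2511 = 0.7489
H*(1-D/P) = 8.8522
2DS = 4945509.6530
EPQ = sqrt(558672.6497) = 747.4441

747.4441 units


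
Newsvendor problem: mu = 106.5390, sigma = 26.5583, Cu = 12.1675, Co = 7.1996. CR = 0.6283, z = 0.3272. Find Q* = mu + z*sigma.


CR = Cu/(Cu+Co) = 12.1675/(12.1675+7.1996) = 0.6283
z = 0.3272
Q* = 106.5390 + 0.3272 * 26.5583 = 115.2289

115.2289 units


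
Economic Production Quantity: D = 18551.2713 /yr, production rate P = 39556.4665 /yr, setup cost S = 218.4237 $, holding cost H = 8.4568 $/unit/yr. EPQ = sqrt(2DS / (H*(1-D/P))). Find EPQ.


1 - D/P = 1 - 0.4690 = 0.5310
H*(1-D/P) = 4.4907
2DS = 8104074.6341
EPQ = sqrt(1804629.8655) = 1343.3651

1343.3651 units


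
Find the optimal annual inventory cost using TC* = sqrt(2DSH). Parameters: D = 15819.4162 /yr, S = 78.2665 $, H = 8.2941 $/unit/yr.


2*D*S*H = 20538353.6731
TC* = sqrt(20538353.6731) = 4531.9260

4531.9260 $/yr


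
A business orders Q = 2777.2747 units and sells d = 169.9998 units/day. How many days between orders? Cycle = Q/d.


Cycle = 2777.2747 / 169.9998 = 16.3369

16.3369 days


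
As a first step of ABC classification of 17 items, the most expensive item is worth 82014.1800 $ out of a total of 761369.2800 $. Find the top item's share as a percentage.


Top item = 82014.1800
Total = 761369.2800
Percentage = 82014.1800 / 761369.2800 * 100 = 10.7719

10.7719%


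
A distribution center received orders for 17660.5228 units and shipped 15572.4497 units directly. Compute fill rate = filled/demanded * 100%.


FR = 15572.4497 / 17660.5228 * 100 = 88.1766

88.1766%


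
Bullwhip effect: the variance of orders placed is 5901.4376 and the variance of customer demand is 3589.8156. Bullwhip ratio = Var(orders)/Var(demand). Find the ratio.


BW = 5901.4376 / 3589.8156 = 1.6439

1.6439


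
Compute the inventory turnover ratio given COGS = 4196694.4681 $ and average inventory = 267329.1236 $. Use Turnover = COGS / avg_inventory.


Turnover = 4196694.4681 / 267329.1236 = 15.6986

15.6986


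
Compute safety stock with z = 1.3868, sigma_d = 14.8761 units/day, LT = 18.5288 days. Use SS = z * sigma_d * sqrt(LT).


sqrt(LT) = sqrt(18.5288) = 4.3045
SS = 1.3868 * 14.8761 * 4.3045 = 88.8028

88.8028 units


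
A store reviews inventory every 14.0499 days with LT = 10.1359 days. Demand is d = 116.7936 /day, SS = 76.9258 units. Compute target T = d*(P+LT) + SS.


P + LT = 24.1858
d*(P+LT) = 116.7936 * 24.1858 = 2824.7467
T = 2824.7467 + 76.9258 = 2901.6725

2901.6725 units


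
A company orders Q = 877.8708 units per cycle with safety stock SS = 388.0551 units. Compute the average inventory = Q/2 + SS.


Q/2 = 438.9354
Avg = 438.9354 + 388.0551 = 826.9905

826.9905 units


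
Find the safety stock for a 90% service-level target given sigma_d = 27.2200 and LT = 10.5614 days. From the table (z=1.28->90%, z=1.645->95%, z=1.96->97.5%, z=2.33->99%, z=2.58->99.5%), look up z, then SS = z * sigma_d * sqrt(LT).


From the table, SL = 90% corresponds to z = 1.28
sqrt(LT) = sqrt(10.5614) = 3.2498
SS = 1.28 * 27.2200 * 3.2498 = 113.2293

113.2293 units


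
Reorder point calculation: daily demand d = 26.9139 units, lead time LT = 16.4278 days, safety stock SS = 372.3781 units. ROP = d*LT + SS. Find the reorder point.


d*LT = 26.9139 * 16.4278 = 442.1362
ROP = 442.1362 + 372.3781 = 814.5143

814.5143 units


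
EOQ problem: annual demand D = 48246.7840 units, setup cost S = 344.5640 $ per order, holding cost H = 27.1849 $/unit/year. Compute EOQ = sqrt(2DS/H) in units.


2*D*S = 2 * 48246.7840 * 344.5640 = 33248209.7644
2*D*S/H = 1223039.6199
EOQ = sqrt(1223039.6199) = 1105.9112

1105.9112 units


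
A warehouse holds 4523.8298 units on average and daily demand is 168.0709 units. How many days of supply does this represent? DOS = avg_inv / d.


DOS = 4523.8298 / 168.0709 = 26.9162

26.9162 days


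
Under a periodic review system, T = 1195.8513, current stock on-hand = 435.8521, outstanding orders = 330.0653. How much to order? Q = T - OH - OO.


Inventory position = OH + OO = 435.8521 + 330.0653 = 765.9174
Q = 1195.8513 - 765.9174 = 429.9339

429.9339 units


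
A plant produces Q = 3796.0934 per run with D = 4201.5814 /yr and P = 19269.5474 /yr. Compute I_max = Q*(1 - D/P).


D/P = 0.2180
1 - D/P = 0.7820
I_max = 3796.0934 * 0.7820 = 2968.3835

2968.3835 units


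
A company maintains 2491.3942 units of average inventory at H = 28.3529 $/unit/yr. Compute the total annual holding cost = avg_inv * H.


Cost = 2491.3942 * 28.3529 = 70638.2506

70638.2506 $/yr


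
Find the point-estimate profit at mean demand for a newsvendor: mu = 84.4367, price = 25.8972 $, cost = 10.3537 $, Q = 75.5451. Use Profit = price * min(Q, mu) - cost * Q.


Sales at mu = min(75.5451, 84.4367) = 75.5451
Revenue = 25.8972 * 75.5451 = 1956.4066
Total cost = 10.3537 * 75.5451 = 782.1713
Profit = 1956.4066 - 782.1713 = 1174.2353

1174.2353 $


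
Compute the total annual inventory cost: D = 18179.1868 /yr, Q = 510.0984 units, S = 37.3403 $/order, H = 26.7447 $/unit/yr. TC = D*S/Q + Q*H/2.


Ordering cost = D*S/Q = 1330.7556
Holding cost = Q*H/2 = 6821.2143
TC = 1330.7556 + 6821.2143 = 8151.9699

8151.9699 $/yr


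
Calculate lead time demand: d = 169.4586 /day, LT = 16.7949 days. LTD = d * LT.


LTD = 169.4586 * 16.7949 = 2846.0402

2846.0402 units


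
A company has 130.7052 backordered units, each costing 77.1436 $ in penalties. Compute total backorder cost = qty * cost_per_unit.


Total = 130.7052 * 77.1436 = 10083.0697

10083.0697 $


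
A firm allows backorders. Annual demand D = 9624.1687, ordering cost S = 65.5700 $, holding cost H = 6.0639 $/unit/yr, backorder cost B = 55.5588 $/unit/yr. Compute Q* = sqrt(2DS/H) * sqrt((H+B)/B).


sqrt(2DS/H) = 456.2188
sqrt((H+B)/B) = 1.0532
Q* = 456.2188 * 1.0532 = 480.4709

480.4709 units


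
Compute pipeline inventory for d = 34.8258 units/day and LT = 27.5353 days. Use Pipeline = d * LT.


Pipeline = 34.8258 * 27.5353 = 958.9389

958.9389 units


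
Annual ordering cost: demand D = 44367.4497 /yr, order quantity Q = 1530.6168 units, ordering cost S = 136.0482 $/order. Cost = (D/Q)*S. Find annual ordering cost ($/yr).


Number of orders = D/Q = 28.9866
Cost = 28.9866 * 136.0482 = 3943.5812

3943.5812 $/yr


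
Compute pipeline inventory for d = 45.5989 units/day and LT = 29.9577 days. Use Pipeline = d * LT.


Pipeline = 45.5989 * 29.9577 = 1366.0382

1366.0382 units


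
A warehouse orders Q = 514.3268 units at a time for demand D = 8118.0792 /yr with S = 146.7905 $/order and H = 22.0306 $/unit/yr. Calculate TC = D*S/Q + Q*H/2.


Ordering cost = D*S/Q = 2316.9256
Holding cost = Q*H/2 = 5665.4640
TC = 2316.9256 + 5665.4640 = 7982.3896

7982.3896 $/yr


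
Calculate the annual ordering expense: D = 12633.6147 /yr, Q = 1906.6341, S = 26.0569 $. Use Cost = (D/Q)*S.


Number of orders = D/Q = 6.6261
Cost = 6.6261 * 26.0569 = 172.6565

172.6565 $/yr


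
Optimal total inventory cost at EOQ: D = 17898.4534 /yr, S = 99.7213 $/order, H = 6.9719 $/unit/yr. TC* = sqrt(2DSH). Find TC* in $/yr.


2*D*S*H = 24887689.6088
TC* = sqrt(24887689.6088) = 4988.7563

4988.7563 $/yr


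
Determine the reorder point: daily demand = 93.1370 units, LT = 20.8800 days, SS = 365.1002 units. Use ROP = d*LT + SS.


d*LT = 93.1370 * 20.8800 = 1944.7006
ROP = 1944.7006 + 365.1002 = 2309.8008

2309.8008 units


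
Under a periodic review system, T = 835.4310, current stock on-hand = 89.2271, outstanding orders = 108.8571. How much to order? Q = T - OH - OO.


Inventory position = OH + OO = 89.2271 + 108.8571 = 198.0842
Q = 835.4310 - 198.0842 = 637.3468

637.3468 units


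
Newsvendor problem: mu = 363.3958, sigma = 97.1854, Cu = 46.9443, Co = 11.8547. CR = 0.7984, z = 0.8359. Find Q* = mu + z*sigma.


CR = Cu/(Cu+Co) = 46.9443/(46.9443+11.8547) = 0.7984
z = 0.8359
Q* = 363.3958 + 0.8359 * 97.1854 = 444.6331

444.6331 units


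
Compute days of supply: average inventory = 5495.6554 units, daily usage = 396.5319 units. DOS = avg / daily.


DOS = 5495.6554 / 396.5319 = 13.8593

13.8593 days


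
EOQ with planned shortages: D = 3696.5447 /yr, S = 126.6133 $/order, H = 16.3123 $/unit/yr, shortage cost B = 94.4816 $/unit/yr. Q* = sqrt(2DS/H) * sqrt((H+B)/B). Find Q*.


sqrt(2DS/H) = 239.5494
sqrt((H+B)/B) = 1.0829
Q* = 239.5494 * 1.0829 = 259.4056

259.4056 units


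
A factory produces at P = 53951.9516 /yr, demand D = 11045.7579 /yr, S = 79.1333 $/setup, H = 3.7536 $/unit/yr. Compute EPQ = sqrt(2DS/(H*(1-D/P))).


1 - D/P = 1 - 0.2047 = 0.7953
H*(1-D/P) = 2.9851
2DS = 1748174.5473
EPQ = sqrt(585630.8848) = 765.2652

765.2652 units


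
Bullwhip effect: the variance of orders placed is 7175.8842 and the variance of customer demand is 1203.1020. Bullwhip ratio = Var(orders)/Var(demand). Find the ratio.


BW = 7175.8842 / 1203.1020 = 5.9645

5.9645


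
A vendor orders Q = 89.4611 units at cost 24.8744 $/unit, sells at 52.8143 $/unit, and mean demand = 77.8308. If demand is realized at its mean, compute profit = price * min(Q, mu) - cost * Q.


Sales at mu = min(89.4611, 77.8308) = 77.8308
Revenue = 52.8143 * 77.8308 = 4110.5792
Total cost = 24.8744 * 89.4611 = 2225.2912
Profit = 4110.5792 - 2225.2912 = 1885.2880

1885.2880 $


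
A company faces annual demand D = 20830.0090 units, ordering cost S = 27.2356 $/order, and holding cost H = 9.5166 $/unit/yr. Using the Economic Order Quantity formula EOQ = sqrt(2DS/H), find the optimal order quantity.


2*D*S = 2 * 20830.0090 * 27.2356 = 1134635.5862
2*D*S/H = 119226.9914
EOQ = sqrt(119226.9914) = 345.2926

345.2926 units


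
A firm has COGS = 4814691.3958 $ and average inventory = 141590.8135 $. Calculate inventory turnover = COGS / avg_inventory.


Turnover = 4814691.3958 / 141590.8135 = 34.0043

34.0043


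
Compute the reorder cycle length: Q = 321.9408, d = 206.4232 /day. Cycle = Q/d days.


Cycle = 321.9408 / 206.4232 = 1.5596

1.5596 days


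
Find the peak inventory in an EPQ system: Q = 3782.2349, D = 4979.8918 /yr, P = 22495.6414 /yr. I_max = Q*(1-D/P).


D/P = 0.2214
1 - D/P = 0.7786
I_max = 3782.2349 * 0.7786 = 2944.9562

2944.9562 units


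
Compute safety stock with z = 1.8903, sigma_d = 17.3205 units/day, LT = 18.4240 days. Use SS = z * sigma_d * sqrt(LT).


sqrt(LT) = sqrt(18.4240) = 4.2923
SS = 1.8903 * 17.3205 * 4.2923 = 140.5346

140.5346 units


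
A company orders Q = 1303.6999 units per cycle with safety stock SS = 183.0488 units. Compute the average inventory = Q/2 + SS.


Q/2 = 651.8500
Avg = 651.8500 + 183.0488 = 834.8988

834.8988 units


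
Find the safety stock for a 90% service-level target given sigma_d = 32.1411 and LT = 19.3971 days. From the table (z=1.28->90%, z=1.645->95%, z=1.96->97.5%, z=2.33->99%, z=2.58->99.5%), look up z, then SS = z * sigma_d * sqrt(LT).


From the table, SL = 90% corresponds to z = 1.28
sqrt(LT) = sqrt(19.3971) = 4.4042
SS = 1.28 * 32.1411 * 4.4042 = 181.1920

181.1920 units


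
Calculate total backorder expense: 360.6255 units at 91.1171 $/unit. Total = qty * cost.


Total = 360.6255 * 91.1171 = 32859.1497

32859.1497 $


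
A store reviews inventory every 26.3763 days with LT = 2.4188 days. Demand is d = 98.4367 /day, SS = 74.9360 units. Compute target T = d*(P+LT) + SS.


P + LT = 28.7951
d*(P+LT) = 98.4367 * 28.7951 = 2834.4946
T = 2834.4946 + 74.9360 = 2909.4306

2909.4306 units


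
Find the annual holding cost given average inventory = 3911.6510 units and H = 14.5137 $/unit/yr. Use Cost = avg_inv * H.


Cost = 3911.6510 * 14.5137 = 56772.5291

56772.5291 $/yr


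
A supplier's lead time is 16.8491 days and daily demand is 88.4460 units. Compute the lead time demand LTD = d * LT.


LTD = 88.4460 * 16.8491 = 1490.2355

1490.2355 units


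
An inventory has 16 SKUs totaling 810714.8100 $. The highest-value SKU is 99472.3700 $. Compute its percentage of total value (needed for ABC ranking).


Top item = 99472.3700
Total = 810714.8100
Percentage = 99472.3700 / 810714.8100 * 100 = 12.2697

12.2697%


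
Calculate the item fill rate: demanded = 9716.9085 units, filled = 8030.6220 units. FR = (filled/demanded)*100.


FR = 8030.6220 / 9716.9085 * 100 = 82.6459

82.6459%


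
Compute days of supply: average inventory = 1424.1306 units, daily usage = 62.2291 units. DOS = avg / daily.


DOS = 1424.1306 / 62.2291 = 22.8853

22.8853 days


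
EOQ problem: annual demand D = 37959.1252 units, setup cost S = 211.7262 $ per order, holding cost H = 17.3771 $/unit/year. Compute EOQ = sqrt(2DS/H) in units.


2*D*S = 2 * 37959.1252 * 211.7262 = 16073882.6678
2*D*S/H = 925003.7502
EOQ = sqrt(925003.7502) = 961.7712

961.7712 units


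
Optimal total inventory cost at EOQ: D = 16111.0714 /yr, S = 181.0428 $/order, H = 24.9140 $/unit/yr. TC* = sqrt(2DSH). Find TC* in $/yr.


2*D*S*H = 145337985.3847
TC* = sqrt(145337985.3847) = 12055.6205

12055.6205 $/yr


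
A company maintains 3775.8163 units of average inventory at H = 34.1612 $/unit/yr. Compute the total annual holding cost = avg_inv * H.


Cost = 3775.8163 * 34.1612 = 128986.4158

128986.4158 $/yr


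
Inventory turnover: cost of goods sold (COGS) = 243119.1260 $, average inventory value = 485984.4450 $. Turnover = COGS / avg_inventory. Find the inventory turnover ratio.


Turnover = 243119.1260 / 485984.4450 = 0.5003

0.5003


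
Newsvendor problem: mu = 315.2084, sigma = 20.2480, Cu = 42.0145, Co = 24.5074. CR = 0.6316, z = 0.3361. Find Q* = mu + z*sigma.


CR = Cu/(Cu+Co) = 42.0145/(42.0145+24.5074) = 0.6316
z = 0.3361
Q* = 315.2084 + 0.3361 * 20.2480 = 322.0138

322.0138 units


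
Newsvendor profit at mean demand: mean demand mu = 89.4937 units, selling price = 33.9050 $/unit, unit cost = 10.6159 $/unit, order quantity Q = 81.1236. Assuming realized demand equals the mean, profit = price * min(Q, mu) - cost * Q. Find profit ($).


Sales at mu = min(81.1236, 89.4937) = 81.1236
Revenue = 33.9050 * 81.1236 = 2750.4957
Total cost = 10.6159 * 81.1236 = 861.2000
Profit = 2750.4957 - 861.2000 = 1889.2956

1889.2956 $


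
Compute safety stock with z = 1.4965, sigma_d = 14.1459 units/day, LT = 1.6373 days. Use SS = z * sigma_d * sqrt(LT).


sqrt(LT) = sqrt(1.6373) = 1.2796
SS = 1.4965 * 14.1459 * 1.2796 = 27.0877

27.0877 units


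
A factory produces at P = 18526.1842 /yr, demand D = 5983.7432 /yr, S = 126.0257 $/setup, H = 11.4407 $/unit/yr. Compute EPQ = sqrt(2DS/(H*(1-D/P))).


1 - D/P = 1 - 0.3230 = 0.6770
H*(1-D/P) = 7.7455
2DS = 1508210.8508
EPQ = sqrt(194721.2615) = 441.2723

441.2723 units


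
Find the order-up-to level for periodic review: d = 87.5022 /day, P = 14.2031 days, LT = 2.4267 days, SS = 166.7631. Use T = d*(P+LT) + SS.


P + LT = 16.6298
d*(P+LT) = 87.5022 * 16.6298 = 1455.1441
T = 1455.1441 + 166.7631 = 1621.9072

1621.9072 units


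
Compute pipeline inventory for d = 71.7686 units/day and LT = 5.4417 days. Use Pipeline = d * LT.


Pipeline = 71.7686 * 5.4417 = 390.5432

390.5432 units


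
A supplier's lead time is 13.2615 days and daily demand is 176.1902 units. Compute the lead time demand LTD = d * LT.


LTD = 176.1902 * 13.2615 = 2336.5463

2336.5463 units


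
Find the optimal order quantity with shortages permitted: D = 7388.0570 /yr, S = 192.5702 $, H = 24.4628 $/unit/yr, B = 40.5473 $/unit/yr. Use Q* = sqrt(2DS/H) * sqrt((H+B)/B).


sqrt(2DS/H) = 341.0528
sqrt((H+B)/B) = 1.2662
Q* = 341.0528 * 1.2662 = 431.8481

431.8481 units


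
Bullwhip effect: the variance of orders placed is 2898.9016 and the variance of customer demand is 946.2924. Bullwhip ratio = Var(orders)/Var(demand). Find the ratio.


BW = 2898.9016 / 946.2924 = 3.0634

3.0634


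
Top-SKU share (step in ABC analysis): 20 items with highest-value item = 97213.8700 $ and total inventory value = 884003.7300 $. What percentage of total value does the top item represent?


Top item = 97213.8700
Total = 884003.7300
Percentage = 97213.8700 / 884003.7300 * 100 = 10.9970

10.9970%


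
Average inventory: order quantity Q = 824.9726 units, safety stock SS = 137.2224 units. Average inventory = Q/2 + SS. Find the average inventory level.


Q/2 = 412.4863
Avg = 412.4863 + 137.2224 = 549.7087

549.7087 units


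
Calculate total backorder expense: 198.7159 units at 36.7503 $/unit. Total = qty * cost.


Total = 198.7159 * 36.7503 = 7302.8689

7302.8689 $


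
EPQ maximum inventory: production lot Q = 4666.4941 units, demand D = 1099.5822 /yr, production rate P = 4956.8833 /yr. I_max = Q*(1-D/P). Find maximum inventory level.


D/P = 0.2218
1 - D/P = 0.7782
I_max = 4666.4941 * 0.7782 = 3631.3287

3631.3287 units


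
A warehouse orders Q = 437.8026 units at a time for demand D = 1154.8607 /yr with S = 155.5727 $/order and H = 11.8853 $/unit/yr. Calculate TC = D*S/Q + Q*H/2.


Ordering cost = D*S/Q = 410.3786
Holding cost = Q*H/2 = 2601.7076
TC = 410.3786 + 2601.7076 = 3012.0862

3012.0862 $/yr


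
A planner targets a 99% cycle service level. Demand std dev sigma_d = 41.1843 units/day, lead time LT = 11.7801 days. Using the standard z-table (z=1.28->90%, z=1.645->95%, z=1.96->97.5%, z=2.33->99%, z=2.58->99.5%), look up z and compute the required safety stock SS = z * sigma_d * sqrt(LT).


From the table, SL = 99% corresponds to z = 2.33
sqrt(LT) = sqrt(11.7801) = 3.4322
SS = 2.33 * 41.1843 * 3.4322 = 329.3534

329.3534 units


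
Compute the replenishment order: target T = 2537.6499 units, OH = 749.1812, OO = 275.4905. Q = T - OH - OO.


Inventory position = OH + OO = 749.1812 + 275.4905 = 1024.6717
Q = 2537.6499 - 1024.6717 = 1512.9782

1512.9782 units


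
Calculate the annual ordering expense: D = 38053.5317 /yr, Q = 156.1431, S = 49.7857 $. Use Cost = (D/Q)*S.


Number of orders = D/Q = 243.7093
Cost = 243.7093 * 49.7857 = 12133.2400

12133.2400 $/yr


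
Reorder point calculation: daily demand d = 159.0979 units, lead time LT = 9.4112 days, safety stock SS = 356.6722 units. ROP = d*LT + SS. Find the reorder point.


d*LT = 159.0979 * 9.4112 = 1497.3022
ROP = 1497.3022 + 356.6722 = 1853.9744

1853.9744 units


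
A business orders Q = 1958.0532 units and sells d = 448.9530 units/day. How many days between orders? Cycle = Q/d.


Cycle = 1958.0532 / 448.9530 = 4.3614

4.3614 days


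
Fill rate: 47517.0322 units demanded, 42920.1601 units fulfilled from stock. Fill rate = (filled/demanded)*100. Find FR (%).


FR = 42920.1601 / 47517.0322 * 100 = 90.3258

90.3258%


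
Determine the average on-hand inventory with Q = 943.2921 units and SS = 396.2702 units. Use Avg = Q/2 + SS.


Q/2 = 471.6461
Avg = 471.6461 + 396.2702 = 867.9162

867.9162 units


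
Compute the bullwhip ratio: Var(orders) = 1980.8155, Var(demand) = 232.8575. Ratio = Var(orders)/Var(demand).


BW = 1980.8155 / 232.8575 = 8.5066

8.5066


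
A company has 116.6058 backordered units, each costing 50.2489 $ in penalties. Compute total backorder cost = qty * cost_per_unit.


Total = 116.6058 * 50.2489 = 5859.3132

5859.3132 $


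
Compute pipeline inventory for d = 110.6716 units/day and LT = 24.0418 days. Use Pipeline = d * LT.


Pipeline = 110.6716 * 24.0418 = 2660.7445

2660.7445 units


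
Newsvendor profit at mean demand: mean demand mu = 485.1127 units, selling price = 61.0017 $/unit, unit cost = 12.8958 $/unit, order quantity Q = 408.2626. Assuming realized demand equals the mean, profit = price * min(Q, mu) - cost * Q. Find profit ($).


Sales at mu = min(408.2626, 485.1127) = 408.2626
Revenue = 61.0017 * 408.2626 = 24904.7126
Total cost = 12.8958 * 408.2626 = 5264.8728
Profit = 24904.7126 - 5264.8728 = 19639.8398

19639.8398 $


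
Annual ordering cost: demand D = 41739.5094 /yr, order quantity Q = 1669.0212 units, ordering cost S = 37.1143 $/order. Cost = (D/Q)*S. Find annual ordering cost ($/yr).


Number of orders = D/Q = 25.0084
Cost = 25.0084 * 37.1143 = 928.1684

928.1684 $/yr


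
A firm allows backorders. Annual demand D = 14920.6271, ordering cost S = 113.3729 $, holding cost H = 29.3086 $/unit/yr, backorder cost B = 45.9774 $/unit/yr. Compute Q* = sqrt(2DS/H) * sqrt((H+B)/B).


sqrt(2DS/H) = 339.7548
sqrt((H+B)/B) = 1.2796
Q* = 339.7548 * 1.2796 = 434.7610

434.7610 units


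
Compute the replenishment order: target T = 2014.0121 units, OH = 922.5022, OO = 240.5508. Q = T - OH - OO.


Inventory position = OH + OO = 922.5022 + 240.5508 = 1163.0530
Q = 2014.0121 - 1163.0530 = 850.9591

850.9591 units


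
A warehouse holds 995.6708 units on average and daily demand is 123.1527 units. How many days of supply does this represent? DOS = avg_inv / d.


DOS = 995.6708 / 123.1527 = 8.0848

8.0848 days


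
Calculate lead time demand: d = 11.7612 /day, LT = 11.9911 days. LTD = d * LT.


LTD = 11.7612 * 11.9911 = 141.0297

141.0297 units


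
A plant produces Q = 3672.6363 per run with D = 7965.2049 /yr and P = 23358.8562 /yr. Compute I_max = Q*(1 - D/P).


D/P = 0.3410
1 - D/P = 0.6590
I_max = 3672.6363 * 0.6590 = 2420.2933

2420.2933 units


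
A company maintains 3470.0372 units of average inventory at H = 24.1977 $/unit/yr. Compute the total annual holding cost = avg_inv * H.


Cost = 3470.0372 * 24.1977 = 83966.9192

83966.9192 $/yr


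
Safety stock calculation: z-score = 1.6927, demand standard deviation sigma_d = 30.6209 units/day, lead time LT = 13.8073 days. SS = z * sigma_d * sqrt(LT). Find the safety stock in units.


sqrt(LT) = sqrt(13.8073) = 3.7158
SS = 1.6927 * 30.6209 * 3.7158 = 192.5982

192.5982 units


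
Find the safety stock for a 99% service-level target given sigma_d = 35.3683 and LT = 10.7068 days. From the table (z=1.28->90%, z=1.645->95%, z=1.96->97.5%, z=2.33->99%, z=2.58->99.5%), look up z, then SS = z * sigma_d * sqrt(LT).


From the table, SL = 99% corresponds to z = 2.33
sqrt(LT) = sqrt(10.7068) = 3.2721
SS = 2.33 * 35.3683 * 3.2721 = 269.6497

269.6497 units


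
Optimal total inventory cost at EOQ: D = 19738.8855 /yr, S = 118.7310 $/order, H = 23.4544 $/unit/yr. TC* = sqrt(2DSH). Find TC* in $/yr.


2*D*S*H = 109936289.9457
TC* = sqrt(109936289.9457) = 10485.0508

10485.0508 $/yr


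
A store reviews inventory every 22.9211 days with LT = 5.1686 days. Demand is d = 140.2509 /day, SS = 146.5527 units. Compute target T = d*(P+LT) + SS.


P + LT = 28.0897
d*(P+LT) = 140.2509 * 28.0897 = 3939.6057
T = 3939.6057 + 146.5527 = 4086.1584

4086.1584 units


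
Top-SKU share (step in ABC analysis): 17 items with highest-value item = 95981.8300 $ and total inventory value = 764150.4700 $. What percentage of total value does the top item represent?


Top item = 95981.8300
Total = 764150.4700
Percentage = 95981.8300 / 764150.4700 * 100 = 12.5606

12.5606%


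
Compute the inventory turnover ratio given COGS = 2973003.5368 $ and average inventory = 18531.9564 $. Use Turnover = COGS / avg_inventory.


Turnover = 2973003.5368 / 18531.9564 = 160.4258

160.4258


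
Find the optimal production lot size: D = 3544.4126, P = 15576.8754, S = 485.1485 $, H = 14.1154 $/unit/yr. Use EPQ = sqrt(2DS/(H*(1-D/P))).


1 - D/P = 1 - 0.2275 = 0.7725
H*(1-D/P) = 10.9035
2DS = 3439132.9125
EPQ = sqrt(315414.4525) = 561.6177

561.6177 units


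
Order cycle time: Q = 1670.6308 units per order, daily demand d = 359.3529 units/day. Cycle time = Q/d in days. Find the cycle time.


Cycle = 1670.6308 / 359.3529 = 4.6490

4.6490 days


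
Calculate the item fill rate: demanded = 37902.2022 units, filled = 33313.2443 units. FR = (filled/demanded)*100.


FR = 33313.2443 / 37902.2022 * 100 = 87.8926

87.8926%


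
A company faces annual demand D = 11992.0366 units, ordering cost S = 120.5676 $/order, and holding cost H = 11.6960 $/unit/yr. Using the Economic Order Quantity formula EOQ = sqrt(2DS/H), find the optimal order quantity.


2*D*S = 2 * 11992.0366 * 120.5676 = 2891702.1439
2*D*S/H = 247238.5554
EOQ = sqrt(247238.5554) = 497.2309

497.2309 units


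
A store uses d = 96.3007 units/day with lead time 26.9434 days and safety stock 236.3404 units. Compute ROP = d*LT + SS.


d*LT = 96.3007 * 26.9434 = 2594.6683
ROP = 2594.6683 + 236.3404 = 2831.0087

2831.0087 units


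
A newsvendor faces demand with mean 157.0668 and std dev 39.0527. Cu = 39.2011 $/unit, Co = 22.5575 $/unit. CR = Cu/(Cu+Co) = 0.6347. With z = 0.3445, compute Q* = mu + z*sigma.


CR = Cu/(Cu+Co) = 39.2011/(39.2011+22.5575) = 0.6347
z = 0.3445
Q* = 157.0668 + 0.3445 * 39.0527 = 170.5205

170.5205 units


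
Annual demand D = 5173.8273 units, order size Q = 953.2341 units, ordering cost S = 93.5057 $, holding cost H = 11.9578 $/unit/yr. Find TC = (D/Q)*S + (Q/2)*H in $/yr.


Ordering cost = D*S/Q = 507.5168
Holding cost = Q*H/2 = 5699.2914
TC = 507.5168 + 5699.2914 = 6206.8082

6206.8082 $/yr


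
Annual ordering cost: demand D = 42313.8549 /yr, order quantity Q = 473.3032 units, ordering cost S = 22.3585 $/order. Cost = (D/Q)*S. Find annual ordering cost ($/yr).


Number of orders = D/Q = 89.4012
Cost = 89.4012 * 22.3585 = 1998.8758

1998.8758 $/yr


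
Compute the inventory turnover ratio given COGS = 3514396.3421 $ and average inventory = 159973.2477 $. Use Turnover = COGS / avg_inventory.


Turnover = 3514396.3421 / 159973.2477 = 21.9687

21.9687


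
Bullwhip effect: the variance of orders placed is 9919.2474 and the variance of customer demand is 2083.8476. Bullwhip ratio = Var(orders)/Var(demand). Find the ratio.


BW = 9919.2474 / 2083.8476 = 4.7601

4.7601


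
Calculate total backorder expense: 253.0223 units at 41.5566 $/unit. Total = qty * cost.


Total = 253.0223 * 41.5566 = 10514.7465

10514.7465 $


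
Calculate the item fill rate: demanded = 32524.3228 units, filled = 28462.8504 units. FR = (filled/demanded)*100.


FR = 28462.8504 / 32524.3228 * 100 = 87.5125

87.5125%


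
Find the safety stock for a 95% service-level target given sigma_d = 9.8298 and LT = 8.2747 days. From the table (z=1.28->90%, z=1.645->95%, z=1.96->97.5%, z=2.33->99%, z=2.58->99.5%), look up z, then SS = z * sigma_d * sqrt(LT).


From the table, SL = 95% corresponds to z = 1.645
sqrt(LT) = sqrt(8.2747) = 2.8766
SS = 1.645 * 9.8298 * 2.8766 = 46.5143

46.5143 units


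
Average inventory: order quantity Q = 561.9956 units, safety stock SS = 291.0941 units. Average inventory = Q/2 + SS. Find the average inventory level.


Q/2 = 280.9978
Avg = 280.9978 + 291.0941 = 572.0919

572.0919 units


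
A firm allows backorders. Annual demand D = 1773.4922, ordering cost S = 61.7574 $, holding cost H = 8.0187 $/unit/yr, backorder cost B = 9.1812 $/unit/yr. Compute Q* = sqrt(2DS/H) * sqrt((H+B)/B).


sqrt(2DS/H) = 165.2807
sqrt((H+B)/B) = 1.3687
Q* = 165.2807 * 1.3687 = 226.2223

226.2223 units


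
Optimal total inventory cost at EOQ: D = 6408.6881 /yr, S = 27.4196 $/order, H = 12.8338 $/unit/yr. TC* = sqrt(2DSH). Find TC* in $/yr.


2*D*S*H = 4510404.7239
TC* = sqrt(4510404.7239) = 2123.7713

2123.7713 $/yr


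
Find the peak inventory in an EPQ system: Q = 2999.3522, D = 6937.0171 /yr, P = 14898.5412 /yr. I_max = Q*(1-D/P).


D/P = 0.4656
1 - D/P = 0.5344
I_max = 2999.3522 * 0.5344 = 1602.8022

1602.8022 units


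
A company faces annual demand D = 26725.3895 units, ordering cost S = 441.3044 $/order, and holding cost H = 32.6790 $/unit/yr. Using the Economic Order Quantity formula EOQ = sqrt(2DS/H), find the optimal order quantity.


2*D*S = 2 * 26725.3895 * 441.3044 = 23588063.9561
2*D*S/H = 721811.0700
EOQ = sqrt(721811.0700) = 849.5947

849.5947 units


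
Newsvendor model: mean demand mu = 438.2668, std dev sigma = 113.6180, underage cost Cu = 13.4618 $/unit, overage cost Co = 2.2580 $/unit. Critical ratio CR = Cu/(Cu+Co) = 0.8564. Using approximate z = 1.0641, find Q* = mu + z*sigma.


CR = Cu/(Cu+Co) = 13.4618/(13.4618+2.2580) = 0.8564
z = 1.0641
Q* = 438.2668 + 1.0641 * 113.6180 = 559.1677

559.1677 units


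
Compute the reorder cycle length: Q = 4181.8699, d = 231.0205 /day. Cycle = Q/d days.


Cycle = 4181.8699 / 231.0205 = 18.1017

18.1017 days


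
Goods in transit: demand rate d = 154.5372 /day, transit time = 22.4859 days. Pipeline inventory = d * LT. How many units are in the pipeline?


Pipeline = 154.5372 * 22.4859 = 3474.9080

3474.9080 units


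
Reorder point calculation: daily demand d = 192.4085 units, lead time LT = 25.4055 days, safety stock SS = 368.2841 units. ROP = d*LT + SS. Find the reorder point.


d*LT = 192.4085 * 25.4055 = 4888.2341
ROP = 4888.2341 + 368.2841 = 5256.5182

5256.5182 units


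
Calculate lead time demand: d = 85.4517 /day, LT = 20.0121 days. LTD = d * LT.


LTD = 85.4517 * 20.0121 = 1710.0680

1710.0680 units


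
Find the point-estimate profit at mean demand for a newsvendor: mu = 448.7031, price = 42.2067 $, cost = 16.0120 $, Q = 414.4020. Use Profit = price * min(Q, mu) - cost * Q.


Sales at mu = min(414.4020, 448.7031) = 414.4020
Revenue = 42.2067 * 414.4020 = 17490.5409
Total cost = 16.0120 * 414.4020 = 6635.4048
Profit = 17490.5409 - 6635.4048 = 10855.1361

10855.1361 $


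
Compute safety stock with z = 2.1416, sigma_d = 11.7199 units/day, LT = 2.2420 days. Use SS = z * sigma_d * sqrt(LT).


sqrt(LT) = sqrt(2.2420) = 1.4973
SS = 2.1416 * 11.7199 * 1.4973 = 37.5820

37.5820 units


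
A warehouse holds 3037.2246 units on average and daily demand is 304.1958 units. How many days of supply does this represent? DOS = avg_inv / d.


DOS = 3037.2246 / 304.1958 = 9.9844

9.9844 days


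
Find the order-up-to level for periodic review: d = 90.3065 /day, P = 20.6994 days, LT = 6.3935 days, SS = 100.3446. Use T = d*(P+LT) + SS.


P + LT = 27.0929
d*(P+LT) = 90.3065 * 27.0929 = 2446.6650
T = 2446.6650 + 100.3446 = 2547.0096

2547.0096 units


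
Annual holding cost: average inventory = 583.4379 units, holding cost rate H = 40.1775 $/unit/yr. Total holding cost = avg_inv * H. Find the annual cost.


Cost = 583.4379 * 40.1775 = 23441.0762

23441.0762 $/yr


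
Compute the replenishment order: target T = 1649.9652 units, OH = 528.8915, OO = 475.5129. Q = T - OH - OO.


Inventory position = OH + OO = 528.8915 + 475.5129 = 1004.4044
Q = 1649.9652 - 1004.4044 = 645.5608

645.5608 units


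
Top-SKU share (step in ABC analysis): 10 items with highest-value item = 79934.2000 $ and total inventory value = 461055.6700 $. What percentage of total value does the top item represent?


Top item = 79934.2000
Total = 461055.6700
Percentage = 79934.2000 / 461055.6700 * 100 = 17.3372

17.3372%


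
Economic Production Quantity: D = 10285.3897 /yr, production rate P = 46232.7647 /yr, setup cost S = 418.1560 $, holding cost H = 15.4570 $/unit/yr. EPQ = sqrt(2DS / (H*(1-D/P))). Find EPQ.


1 - D/P = 1 - 0.2225 = 0.7775
H*(1-D/P) = 12.0183
2DS = 8601794.8308
EPQ = sqrt(715725.6066) = 846.0057

846.0057 units


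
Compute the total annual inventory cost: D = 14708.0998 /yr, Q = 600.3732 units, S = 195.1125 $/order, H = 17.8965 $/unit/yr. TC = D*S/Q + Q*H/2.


Ordering cost = D*S/Q = 4779.9171
Holding cost = Q*H/2 = 5372.2895
TC = 4779.9171 + 5372.2895 = 10152.2066

10152.2066 $/yr


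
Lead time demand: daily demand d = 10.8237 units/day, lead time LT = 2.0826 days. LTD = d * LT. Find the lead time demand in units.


LTD = 10.8237 * 2.0826 = 22.5414

22.5414 units


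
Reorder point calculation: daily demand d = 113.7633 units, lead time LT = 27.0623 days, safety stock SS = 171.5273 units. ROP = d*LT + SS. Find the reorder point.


d*LT = 113.7633 * 27.0623 = 3078.6966
ROP = 3078.6966 + 171.5273 = 3250.2239

3250.2239 units


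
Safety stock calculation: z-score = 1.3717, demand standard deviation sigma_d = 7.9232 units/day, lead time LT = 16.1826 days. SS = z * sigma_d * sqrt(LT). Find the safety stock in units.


sqrt(LT) = sqrt(16.1826) = 4.0228
SS = 1.3717 * 7.9232 * 4.0228 = 43.7204

43.7204 units


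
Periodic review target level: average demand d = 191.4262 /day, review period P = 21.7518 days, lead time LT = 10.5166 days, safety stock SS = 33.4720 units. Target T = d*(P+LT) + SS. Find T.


P + LT = 32.2684
d*(P+LT) = 191.4262 * 32.2684 = 6177.0172
T = 6177.0172 + 33.4720 = 6210.4892

6210.4892 units


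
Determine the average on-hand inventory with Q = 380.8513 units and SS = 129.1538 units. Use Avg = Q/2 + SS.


Q/2 = 190.4256
Avg = 190.4256 + 129.1538 = 319.5794

319.5794 units


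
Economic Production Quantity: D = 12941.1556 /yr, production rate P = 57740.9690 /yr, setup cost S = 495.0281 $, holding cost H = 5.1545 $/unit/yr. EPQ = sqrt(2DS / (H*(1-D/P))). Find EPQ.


1 - D/P = 1 - 0.2241 = 0.7759
H*(1-D/P) = 3.9993
2DS = 12812471.3369
EPQ = sqrt(3203717.5895) = 1789.8932

1789.8932 units


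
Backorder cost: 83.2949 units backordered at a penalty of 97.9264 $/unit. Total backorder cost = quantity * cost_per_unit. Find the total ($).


Total = 83.2949 * 97.9264 = 8156.7697

8156.7697 $


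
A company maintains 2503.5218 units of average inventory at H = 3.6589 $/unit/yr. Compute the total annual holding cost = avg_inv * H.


Cost = 2503.5218 * 3.6589 = 9160.1359

9160.1359 $/yr


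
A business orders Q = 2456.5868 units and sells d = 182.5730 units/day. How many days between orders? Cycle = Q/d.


Cycle = 2456.5868 / 182.5730 = 13.4554

13.4554 days


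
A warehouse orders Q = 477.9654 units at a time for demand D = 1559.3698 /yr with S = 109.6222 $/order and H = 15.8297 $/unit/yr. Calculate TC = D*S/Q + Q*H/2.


Ordering cost = D*S/Q = 357.6442
Holding cost = Q*H/2 = 3783.0244
TC = 357.6442 + 3783.0244 = 4140.6686

4140.6686 $/yr


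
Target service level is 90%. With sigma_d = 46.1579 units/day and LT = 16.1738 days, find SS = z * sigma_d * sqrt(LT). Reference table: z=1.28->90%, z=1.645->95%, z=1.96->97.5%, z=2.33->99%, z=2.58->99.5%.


From the table, SL = 90% corresponds to z = 1.28
sqrt(LT) = sqrt(16.1738) = 4.0217
SS = 1.28 * 46.1579 * 4.0217 = 237.6085

237.6085 units


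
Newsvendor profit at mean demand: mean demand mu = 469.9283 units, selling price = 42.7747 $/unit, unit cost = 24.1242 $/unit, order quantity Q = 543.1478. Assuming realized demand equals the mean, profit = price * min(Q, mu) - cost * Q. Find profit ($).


Sales at mu = min(543.1478, 469.9283) = 469.9283
Revenue = 42.7747 * 469.9283 = 20101.0421
Total cost = 24.1242 * 543.1478 = 13103.0062
Profit = 20101.0421 - 13103.0062 = 6998.0359

6998.0359 $


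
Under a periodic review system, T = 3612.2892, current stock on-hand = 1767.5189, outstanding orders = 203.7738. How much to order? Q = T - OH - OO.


Inventory position = OH + OO = 1767.5189 + 203.7738 = 1971.2927
Q = 3612.2892 - 1971.2927 = 1640.9965

1640.9965 units


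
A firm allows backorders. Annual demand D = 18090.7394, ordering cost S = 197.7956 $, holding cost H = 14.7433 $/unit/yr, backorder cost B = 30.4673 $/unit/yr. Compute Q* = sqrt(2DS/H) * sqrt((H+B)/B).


sqrt(2DS/H) = 696.7133
sqrt((H+B)/B) = 1.2182
Q* = 696.7133 * 1.2182 = 848.7060

848.7060 units


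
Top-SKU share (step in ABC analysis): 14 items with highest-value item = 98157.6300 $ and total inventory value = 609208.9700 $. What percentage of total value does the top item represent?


Top item = 98157.6300
Total = 609208.9700
Percentage = 98157.6300 / 609208.9700 * 100 = 16.1123

16.1123%


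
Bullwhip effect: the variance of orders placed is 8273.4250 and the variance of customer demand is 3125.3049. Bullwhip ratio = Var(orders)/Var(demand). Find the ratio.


BW = 8273.4250 / 3125.3049 = 2.6472

2.6472


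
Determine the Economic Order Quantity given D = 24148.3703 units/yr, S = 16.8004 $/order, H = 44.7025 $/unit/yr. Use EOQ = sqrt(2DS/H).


2*D*S = 2 * 24148.3703 * 16.8004 = 811404.5608
2*D*S/H = 18151.2121
EOQ = sqrt(18151.2121) = 134.7264

134.7264 units


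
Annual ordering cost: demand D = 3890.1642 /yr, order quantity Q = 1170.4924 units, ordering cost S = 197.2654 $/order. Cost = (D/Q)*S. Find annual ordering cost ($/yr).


Number of orders = D/Q = 3.3235
Cost = 3.3235 * 197.2654 = 655.6171

655.6171 $/yr


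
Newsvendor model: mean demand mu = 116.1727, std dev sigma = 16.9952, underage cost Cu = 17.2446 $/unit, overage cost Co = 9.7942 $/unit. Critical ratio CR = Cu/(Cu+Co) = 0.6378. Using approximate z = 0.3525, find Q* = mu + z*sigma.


CR = Cu/(Cu+Co) = 17.2446/(17.2446+9.7942) = 0.6378
z = 0.3525
Q* = 116.1727 + 0.3525 * 16.9952 = 122.1635

122.1635 units


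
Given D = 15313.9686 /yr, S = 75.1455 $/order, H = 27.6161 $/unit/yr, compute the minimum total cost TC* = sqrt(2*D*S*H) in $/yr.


2*D*S*H = 63559880.6559
TC* = sqrt(63559880.6559) = 7972.4451

7972.4451 $/yr


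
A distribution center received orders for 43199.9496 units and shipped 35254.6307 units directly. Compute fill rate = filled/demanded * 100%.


FR = 35254.6307 / 43199.9496 * 100 = 81.6080

81.6080%


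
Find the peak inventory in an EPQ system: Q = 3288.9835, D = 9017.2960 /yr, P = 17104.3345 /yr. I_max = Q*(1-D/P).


D/P = 0.5272
1 - D/P = 0.4728
I_max = 3288.9835 * 0.4728 = 1555.0524

1555.0524 units


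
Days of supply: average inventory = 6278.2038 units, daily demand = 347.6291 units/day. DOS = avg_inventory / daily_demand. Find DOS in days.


DOS = 6278.2038 / 347.6291 = 18.0601

18.0601 days


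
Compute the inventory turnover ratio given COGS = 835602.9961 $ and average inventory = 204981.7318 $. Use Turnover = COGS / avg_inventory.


Turnover = 835602.9961 / 204981.7318 = 4.0765

4.0765


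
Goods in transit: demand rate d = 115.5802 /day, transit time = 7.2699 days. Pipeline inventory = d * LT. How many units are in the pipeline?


Pipeline = 115.5802 * 7.2699 = 840.2565

840.2565 units


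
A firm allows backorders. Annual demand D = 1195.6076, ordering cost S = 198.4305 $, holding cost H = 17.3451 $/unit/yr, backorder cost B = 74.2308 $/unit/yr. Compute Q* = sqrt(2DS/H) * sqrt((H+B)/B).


sqrt(2DS/H) = 165.3961
sqrt((H+B)/B) = 1.1107
Q* = 165.3961 * 1.1107 = 183.7061

183.7061 units


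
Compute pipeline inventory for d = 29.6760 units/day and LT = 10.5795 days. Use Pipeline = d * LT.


Pipeline = 29.6760 * 10.5795 = 313.9572

313.9572 units
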